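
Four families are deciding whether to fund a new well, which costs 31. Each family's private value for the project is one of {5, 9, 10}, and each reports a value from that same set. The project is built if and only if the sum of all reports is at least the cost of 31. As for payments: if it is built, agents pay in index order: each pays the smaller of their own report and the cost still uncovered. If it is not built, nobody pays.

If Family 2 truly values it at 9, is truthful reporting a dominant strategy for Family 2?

No

Consider the case where Family 1 reports 9, Family 3 reports 9 and Family 4 reports 9.
Truthful report 9: project built, pays 9, utility 9 - 9 = 0.
Report 5 instead: project built, pays 5, utility 9 - 5 = 4.
Since 4 > 0, reporting 5 is strictly better here, so truthful reporting is not dominant.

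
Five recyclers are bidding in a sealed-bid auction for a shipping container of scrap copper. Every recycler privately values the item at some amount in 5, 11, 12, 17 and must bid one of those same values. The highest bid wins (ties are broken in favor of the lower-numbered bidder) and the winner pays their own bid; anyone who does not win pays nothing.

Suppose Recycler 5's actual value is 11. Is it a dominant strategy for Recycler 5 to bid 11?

Check each profile of the others' bids and compare truth against every alternative bid.
Others bid (5, 5, 5, 5): truth gives 0, best alternative gives 0.
Others bid (5, 5, 5, 11): truth gives 0, best alternative gives 0.
Others bid (5, 5, 5, 12): truth gives 0, best alternative gives 0.
Others bid (5, 5, 5, 17): truth gives 0, best alternative gives 0.
Others bid (5, 5, 11, 5): truth gives 0, best alternative gives 0.
Others bid (5, 5, 11, 11): truth gives 0, best alternative gives 0.
(Remaining 250 profiles checked similarly; truth is weakly best in each.)
In every case the truthful bid is at least as good as any alternative, so it is a dominant strategy.

Yes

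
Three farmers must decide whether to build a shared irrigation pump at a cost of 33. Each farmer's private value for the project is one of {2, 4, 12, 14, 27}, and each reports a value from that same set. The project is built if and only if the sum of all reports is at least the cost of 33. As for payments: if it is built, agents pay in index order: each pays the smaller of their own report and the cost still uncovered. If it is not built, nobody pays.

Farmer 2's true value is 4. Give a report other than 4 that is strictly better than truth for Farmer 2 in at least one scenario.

2

Suppose Farmer 1 reports 4 and Farmer 3 reports 27.
Report 4: project built, pays 4, utility 4 - 4 = 0.
Report 2: project built, pays 2, utility 4 - 2 = 2.
So reporting 2 beats truth here (2 > 0).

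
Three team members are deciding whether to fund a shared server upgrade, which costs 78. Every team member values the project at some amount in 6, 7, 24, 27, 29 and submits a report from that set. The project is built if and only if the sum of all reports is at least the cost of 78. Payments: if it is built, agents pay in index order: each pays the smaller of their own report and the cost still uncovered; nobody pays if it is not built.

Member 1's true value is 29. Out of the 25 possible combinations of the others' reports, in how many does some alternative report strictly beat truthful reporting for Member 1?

8

Others report (24, 27): truth gives 0; report 27 gives 2 > 0. Violating.
Others report (24, 29): truth gives 0; report 27 gives 2 > 0. Violating.
Others report (27, 24): truth gives 0; report 27 gives 2 > 0. Violating.
Others report (27, 27): truth gives 0; report 24 gives 5 > 0. Violating.
Others report (6, 6): truth gives 0; no alternative beats it.
Others report (6, 7): truth gives 0; no alternative beats it.
(Checking all 25 profiles: 8 have a profitable deviation, 17 do not.)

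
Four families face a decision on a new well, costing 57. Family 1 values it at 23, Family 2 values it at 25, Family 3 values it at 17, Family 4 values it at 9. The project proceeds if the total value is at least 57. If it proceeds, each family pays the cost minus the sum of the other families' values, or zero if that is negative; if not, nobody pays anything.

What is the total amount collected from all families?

14

Total value 74 ≥ cost 57, so it is built.
Family 1: others sum to 51; max(0, 57 - 51) = 6.
Family 2: others sum to 49; max(0, 57 - 49) = 8.
Family 3: others sum to 57; max(0, 57 - 57) = 0.
Family 4: others sum to 65; max(0, 57 - 65) = 0.
Total collected = 6 + 8 + 0 + 0 = 14.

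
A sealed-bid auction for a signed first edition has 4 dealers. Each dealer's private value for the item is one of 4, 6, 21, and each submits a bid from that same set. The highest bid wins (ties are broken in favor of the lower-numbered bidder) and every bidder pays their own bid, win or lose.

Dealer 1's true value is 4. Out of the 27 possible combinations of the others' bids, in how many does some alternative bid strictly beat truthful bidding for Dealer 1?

Others bid (4, 4, 6): truth gives -4; bid 6 gives -2 > -4. Violating.
Others bid (4, 6, 4): truth gives -4; bid 6 gives -2 > -4. Violating.
Others bid (4, 6, 6): truth gives -4; bid 6 gives -2 > -4. Violating.
Others bid (6, 4, 4): truth gives -4; bid 6 gives -2 > -4. Violating.
Others bid (4, 4, 4): truth gives 0; no alternative beats it.
Others bid (4, 4, 21): truth gives -4; no alternative beats it.
(Checking all 27 profiles: 7 have a profitable deviation, 20 do not.)

7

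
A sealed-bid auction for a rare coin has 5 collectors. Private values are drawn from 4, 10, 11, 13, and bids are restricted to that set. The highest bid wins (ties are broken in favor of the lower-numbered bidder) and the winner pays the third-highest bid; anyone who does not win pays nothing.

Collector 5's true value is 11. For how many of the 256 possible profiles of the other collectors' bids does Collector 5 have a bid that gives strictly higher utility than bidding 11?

Others bid (4, 4, 4, 11): truth gives 0; bid 13 gives 7 > 0. Violating.
Others bid (4, 4, 10, 11): truth gives 0; bid 13 gives 1 > 0. Violating.
Others bid (4, 4, 11, 4): truth gives 0; bid 13 gives 7 > 0. Violating.
Others bid (4, 4, 11, 10): truth gives 0; bid 13 gives 1 > 0. Violating.
Others bid (4, 4, 4, 4): truth gives 7; no alternative beats it.
Others bid (4, 4, 4, 10): truth gives 7; no alternative beats it.
(Checking all 256 profiles: 32 have a profitable deviation, 224 do not.)

32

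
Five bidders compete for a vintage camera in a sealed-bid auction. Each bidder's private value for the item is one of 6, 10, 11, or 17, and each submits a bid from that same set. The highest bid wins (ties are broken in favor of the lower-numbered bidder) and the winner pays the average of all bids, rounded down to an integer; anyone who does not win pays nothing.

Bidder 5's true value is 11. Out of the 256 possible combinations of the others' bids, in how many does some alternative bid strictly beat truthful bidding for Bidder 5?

Others bid (6, 6, 6, 6): truth gives 4; bid 10 gives 5 > 4. Violating.
Others bid (6, 6, 6, 11): truth gives 0; bid 17 gives 2 > 0. Violating.
Others bid (6, 6, 10, 11): truth gives 0; bid 17 gives 1 > 0. Violating.
Others bid (6, 6, 11, 6): truth gives 0; bid 17 gives 2 > 0. Violating.
Others bid (6, 6, 6, 10): truth gives 4; no alternative beats it.
Others bid (6, 6, 6, 17): truth gives 0; no alternative beats it.
(Checking all 256 profiles: 35 have a profitable deviation, 221 do not.)

35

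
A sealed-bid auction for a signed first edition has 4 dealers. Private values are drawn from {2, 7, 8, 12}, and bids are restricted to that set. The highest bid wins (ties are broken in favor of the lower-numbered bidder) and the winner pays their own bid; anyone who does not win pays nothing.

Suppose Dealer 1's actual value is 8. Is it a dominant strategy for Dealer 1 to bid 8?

No

Consider the case where Dealer 2 bids 2, Dealer 3 bids 2 and Dealer 4 bids 2.
Truthful bid 8: wins, pays 8, utility 8 - 8 = 0.
Bid 2 instead: wins, pays 2, utility 8 - 2 = 6.
Since 6 > 0, bidding 2 is strictly better here, so truthful bidding is not dominant.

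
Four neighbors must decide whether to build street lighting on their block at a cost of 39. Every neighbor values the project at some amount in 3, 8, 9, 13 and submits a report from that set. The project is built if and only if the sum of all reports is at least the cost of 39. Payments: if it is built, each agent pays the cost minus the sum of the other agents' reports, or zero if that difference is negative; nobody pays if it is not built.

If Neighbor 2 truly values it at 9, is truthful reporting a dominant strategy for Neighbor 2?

Yes

Check each profile of the others' reports and compare truth against every alternative report.
Others report (13, 13, 13): truth gives 9, best alternative gives 9.
Others report (9, 13, 13): truth gives 5, best alternative gives 5.
Others report (13, 9, 13): truth gives 5, best alternative gives 5.
Others report (13, 13, 9): truth gives 5, best alternative gives 5.
Others report (8, 13, 13): truth gives 4, best alternative gives 4.
Others report (13, 8, 13): truth gives 4, best alternative gives 4.
(Remaining 58 profiles checked similarly; truth is weakly best in each.)
In every case the truthful report is at least as good as any alternative, so it is a dominant strategy.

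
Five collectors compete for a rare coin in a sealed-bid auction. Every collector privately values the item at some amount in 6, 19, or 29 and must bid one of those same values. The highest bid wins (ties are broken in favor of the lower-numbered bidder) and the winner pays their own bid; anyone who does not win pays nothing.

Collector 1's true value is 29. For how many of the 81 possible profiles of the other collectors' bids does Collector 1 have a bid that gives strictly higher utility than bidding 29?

16

Others bid (6, 6, 6, 6): truth gives 0; bid 6 gives 23 > 0. Violating.
Others bid (6, 6, 6, 19): truth gives 0; bid 19 gives 10 > 0. Violating.
Others bid (6, 6, 19, 6): truth gives 0; bid 19 gives 10 > 0. Violating.
Others bid (6, 6, 19, 19): truth gives 0; bid 19 gives 10 > 0. Violating.
Others bid (6, 6, 6, 29): truth gives 0; no alternative beats it.
Others bid (6, 6, 19, 29): truth gives 0; no alternative beats it.
(Checking all 81 profiles: 16 have a profitable deviation, 65 do not.)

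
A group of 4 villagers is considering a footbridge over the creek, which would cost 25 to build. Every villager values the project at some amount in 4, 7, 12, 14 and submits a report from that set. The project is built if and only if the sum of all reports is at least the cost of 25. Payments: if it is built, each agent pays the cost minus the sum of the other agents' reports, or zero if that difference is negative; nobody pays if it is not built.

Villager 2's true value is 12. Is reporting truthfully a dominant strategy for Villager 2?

Check each profile of the others' reports and compare truth against every alternative report.
Others report (4, 7, 14): truth gives 12, best alternative gives 12.
Others report (4, 12, 12): truth gives 12, best alternative gives 12.
Others report (4, 12, 14): truth gives 12, best alternative gives 12.
Others report (4, 14, 7): truth gives 12, best alternative gives 12.
Others report (4, 14, 12): truth gives 12, best alternative gives 12.
Others report (4, 14, 14): truth gives 12, best alternative gives 12.
(Remaining 58 profiles checked similarly; truth is weakly best in each.)
In every case the truthful report is at least as good as any alternative, so it is a dominant strategy.

Yes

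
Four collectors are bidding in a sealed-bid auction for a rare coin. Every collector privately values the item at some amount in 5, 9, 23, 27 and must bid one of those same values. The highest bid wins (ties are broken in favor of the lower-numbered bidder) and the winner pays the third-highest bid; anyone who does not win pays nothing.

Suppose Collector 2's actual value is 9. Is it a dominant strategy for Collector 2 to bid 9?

No

Consider the case where Collector 1 bids 5, Collector 3 bids 5 and Collector 4 bids 23.
Truthful bid 9: loses, pays 0, utility 0.
Bid 23 instead: wins, pays 5, utility 9 - 5 = 4.
Since 4 > 0, bidding 23 is strictly better here, so truthful bidding is not dominant.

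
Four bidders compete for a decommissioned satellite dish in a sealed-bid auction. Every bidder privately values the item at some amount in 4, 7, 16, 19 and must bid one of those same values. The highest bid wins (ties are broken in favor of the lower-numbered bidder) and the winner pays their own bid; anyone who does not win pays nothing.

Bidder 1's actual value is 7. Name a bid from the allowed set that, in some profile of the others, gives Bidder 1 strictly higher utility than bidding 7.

Suppose Bidder 2 bids 4, Bidder 3 bids 4 and Bidder 4 bids 4.
Bid 7: wins, pays 7, utility 7 - 7 = 0.
Bid 4: wins, pays 4, utility 7 - 4 = 3.
So bidding 4 beats truth here (3 > 0).

4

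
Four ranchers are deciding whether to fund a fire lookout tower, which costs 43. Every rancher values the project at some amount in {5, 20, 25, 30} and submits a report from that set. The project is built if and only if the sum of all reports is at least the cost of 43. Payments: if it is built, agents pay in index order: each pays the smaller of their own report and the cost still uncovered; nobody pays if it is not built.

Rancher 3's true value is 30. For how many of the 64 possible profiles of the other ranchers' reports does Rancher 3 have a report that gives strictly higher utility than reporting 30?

Others report (5, 5, 20): truth gives 0; report 20 gives 10 > 0. Violating.
Others report (5, 5, 25): truth gives 0; report 20 gives 10 > 0. Violating.
Others report (5, 5, 30): truth gives 0; report 5 gives 25 > 0. Violating.
Others report (5, 20, 20): truth gives 12; report 5 gives 25 > 12. Violating.
Others report (5, 5, 5): truth gives 0; no alternative beats it.
Others report (5, 20, 5): truth gives 12; no alternative beats it.
(Checking all 64 profiles: 23 have a profitable deviation, 41 do not.)

23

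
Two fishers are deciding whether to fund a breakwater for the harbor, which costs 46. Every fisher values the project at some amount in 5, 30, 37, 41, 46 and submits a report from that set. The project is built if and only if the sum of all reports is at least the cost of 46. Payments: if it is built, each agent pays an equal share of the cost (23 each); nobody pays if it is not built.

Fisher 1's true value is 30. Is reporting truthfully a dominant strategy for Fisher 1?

Consider the case where Fisher 2 reports 5.
Truthful report 30: project not built, utility 0.
Report 41 instead: project built, pays 23, utility 30 - 23 = 7.
Since 7 > 0, reporting 41 is strictly better here, so truthful reporting is not dominant.

No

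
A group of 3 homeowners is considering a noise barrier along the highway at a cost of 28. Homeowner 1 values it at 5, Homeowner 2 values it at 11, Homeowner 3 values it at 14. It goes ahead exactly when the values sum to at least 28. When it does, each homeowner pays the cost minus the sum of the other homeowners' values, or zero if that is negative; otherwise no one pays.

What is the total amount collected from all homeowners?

Total value 30 ≥ cost 28, so it is built.
Homeowner 1: others sum to 25; max(0, 28 - 25) = 3.
Homeowner 2: others sum to 19; max(0, 28 - 19) = 9.
Homeowner 3: others sum to 16; max(0, 28 - 16) = 12.
Total collected = 3 + 9 + 12 = 24.

24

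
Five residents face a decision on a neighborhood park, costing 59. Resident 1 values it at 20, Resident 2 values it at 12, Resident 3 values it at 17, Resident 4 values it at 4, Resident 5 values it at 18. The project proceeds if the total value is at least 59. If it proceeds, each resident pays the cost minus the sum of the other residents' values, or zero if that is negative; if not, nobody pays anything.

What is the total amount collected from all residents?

19

Total value 71 ≥ cost 59, so it is built.
Resident 1: others sum to 51; max(0, 59 - 51) = 8.
Resident 2: others sum to 59; max(0, 59 - 59) = 0.
Resident 3: others sum to 54; max(0, 59 - 54) = 5.
Resident 4: others sum to 67; max(0, 59 - 67) = 0.
Resident 5: others sum to 53; max(0, 59 - 53) = 6.
Total collected = 8 + 0 + 5 + 0 + 6 = 19.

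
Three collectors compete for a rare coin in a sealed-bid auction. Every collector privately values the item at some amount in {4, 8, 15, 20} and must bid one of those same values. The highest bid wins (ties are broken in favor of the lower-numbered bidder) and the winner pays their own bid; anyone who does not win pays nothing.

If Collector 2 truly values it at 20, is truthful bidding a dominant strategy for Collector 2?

No

Consider the case where Collector 1 bids 4 and Collector 3 bids 4.
Truthful bid 20: wins, pays 20, utility 20 - 20 = 0.
Bid 8 instead: wins, pays 8, utility 20 - 8 = 12.
Since 12 > 0, bidding 8 is strictly better here, so truthful bidding is not dominant.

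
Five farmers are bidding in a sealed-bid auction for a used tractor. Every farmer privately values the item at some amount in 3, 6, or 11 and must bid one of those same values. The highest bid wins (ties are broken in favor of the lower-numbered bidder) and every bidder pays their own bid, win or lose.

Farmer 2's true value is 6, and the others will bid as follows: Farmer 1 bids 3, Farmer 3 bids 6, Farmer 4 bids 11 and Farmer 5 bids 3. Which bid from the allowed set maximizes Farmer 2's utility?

3

Bid 3: loses but pays 3, utility -3.
Bid 6: loses but pays 6, utility -6.
Bid 11: wins, pays 11, utility 6 - 11 = -5.
The best choice is 3 with utility -3.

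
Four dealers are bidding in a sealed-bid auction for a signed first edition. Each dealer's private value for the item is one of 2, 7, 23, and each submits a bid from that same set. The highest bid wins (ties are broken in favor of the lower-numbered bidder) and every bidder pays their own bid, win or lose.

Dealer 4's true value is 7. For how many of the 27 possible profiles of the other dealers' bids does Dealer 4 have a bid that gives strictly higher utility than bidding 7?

26

Others bid (2, 2, 7): truth gives -7; bid 2 gives -2 > -7. Violating.
Others bid (2, 2, 23): truth gives -7; bid 2 gives -2 > -7. Violating.
Others bid (2, 7, 2): truth gives -7; bid 2 gives -2 > -7. Violating.
Others bid (2, 7, 7): truth gives -7; bid 2 gives -2 > -7. Violating.
Others bid (2, 2, 2): truth gives 0; no alternative beats it.
(Checking all 27 profiles: 26 have a profitable deviation, 1 does not.)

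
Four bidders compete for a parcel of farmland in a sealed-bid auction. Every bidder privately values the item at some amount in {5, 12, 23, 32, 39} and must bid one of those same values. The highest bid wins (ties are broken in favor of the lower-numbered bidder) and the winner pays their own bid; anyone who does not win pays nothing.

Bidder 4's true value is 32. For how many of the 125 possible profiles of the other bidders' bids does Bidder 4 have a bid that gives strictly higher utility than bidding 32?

Others bid (5, 5, 5): truth gives 0; bid 12 gives 20 > 0. Violating.
Others bid (5, 5, 12): truth gives 0; bid 23 gives 9 > 0. Violating.
Others bid (5, 12, 5): truth gives 0; bid 23 gives 9 > 0. Violating.
Others bid (5, 12, 12): truth gives 0; bid 23 gives 9 > 0. Violating.
Others bid (5, 5, 23): truth gives 0; no alternative beats it.
Others bid (5, 5, 32): truth gives 0; no alternative beats it.
(Checking all 125 profiles: 8 have a profitable deviation, 117 do not.)

8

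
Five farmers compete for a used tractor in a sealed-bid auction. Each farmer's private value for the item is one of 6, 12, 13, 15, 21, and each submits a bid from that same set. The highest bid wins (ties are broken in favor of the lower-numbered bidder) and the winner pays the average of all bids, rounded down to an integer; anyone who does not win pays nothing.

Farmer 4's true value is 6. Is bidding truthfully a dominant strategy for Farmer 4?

Yes

Check each profile of the others' bids and compare truth against every alternative bid.
Others bid (6, 6, 6, 12): truth gives 0, best alternative gives -2.
Others bid (6, 6, 6, 6): truth gives 0, best alternative gives -1.
Others bid (6, 6, 6, 13): truth gives 0, best alternative gives 0.
Others bid (6, 6, 6, 15): truth gives 0, best alternative gives 0.
Others bid (6, 6, 6, 21): truth gives 0, best alternative gives 0.
Others bid (6, 6, 12, 6): truth gives 0, best alternative gives 0.
(Remaining 619 profiles checked similarly; truth is weakly best in each.)
In every case the truthful bid is at least as good as any alternative, so it is a dominant strategy.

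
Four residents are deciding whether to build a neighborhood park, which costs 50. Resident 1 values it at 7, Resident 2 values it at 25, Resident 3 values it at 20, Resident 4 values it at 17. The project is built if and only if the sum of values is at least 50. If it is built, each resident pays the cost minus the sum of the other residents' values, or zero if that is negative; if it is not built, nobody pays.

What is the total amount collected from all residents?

Total value 69 ≥ cost 50, so it is built.
Resident 1: others sum to 62; max(0, 50 - 62) = 0.
Resident 2: others sum to 44; max(0, 50 - 44) = 6.
Resident 3: others sum to 49; max(0, 50 - 49) = 1.
Resident 4: others sum to 52; max(0, 50 - 52) = 0.
Total collected = 0 + 6 + 1 + 0 = 7.

7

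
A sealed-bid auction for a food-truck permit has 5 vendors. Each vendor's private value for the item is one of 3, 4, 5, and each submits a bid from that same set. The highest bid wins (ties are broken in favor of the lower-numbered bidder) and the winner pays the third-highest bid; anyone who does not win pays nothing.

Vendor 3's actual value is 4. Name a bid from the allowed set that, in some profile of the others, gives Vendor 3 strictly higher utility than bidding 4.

5

Suppose Vendor 1 bids 3, Vendor 2 bids 3, Vendor 4 bids 3 and Vendor 5 bids 5.
Bid 4: loses, pays 0, utility 0.
Bid 5: wins, pays 3, utility 4 - 3 = 1.
So bidding 5 beats truth here (1 > 0).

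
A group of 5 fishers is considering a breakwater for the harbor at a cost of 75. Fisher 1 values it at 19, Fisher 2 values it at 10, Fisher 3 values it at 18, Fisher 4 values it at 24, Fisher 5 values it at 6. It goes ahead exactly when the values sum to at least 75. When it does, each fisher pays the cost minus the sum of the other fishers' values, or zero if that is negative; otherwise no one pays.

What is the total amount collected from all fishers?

67

Total value 77 ≥ cost 75, so it is built.
Fisher 1: others sum to 58; max(0, 75 - 58) = 17.
Fisher 2: others sum to 67; max(0, 75 - 67) = 8.
Fisher 3: others sum to 59; max(0, 75 - 59) = 16.
Fisher 4: others sum to 53; max(0, 75 - 53) = 22.
Fisher 5: others sum to 71; max(0, 75 - 71) = 4.
Total collected = 17 + 8 + 16 + 22 + 4 = 67.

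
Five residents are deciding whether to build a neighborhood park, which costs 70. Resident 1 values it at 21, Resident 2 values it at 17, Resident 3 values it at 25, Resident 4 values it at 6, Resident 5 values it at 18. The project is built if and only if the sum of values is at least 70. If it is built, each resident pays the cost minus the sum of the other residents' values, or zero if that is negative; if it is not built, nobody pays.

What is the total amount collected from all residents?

Total value 87 ≥ cost 70, so it is built.
Resident 1: others sum to 66; max(0, 70 - 66) = 4.
Resident 2: others sum to 70; max(0, 70 - 70) = 0.
Resident 3: others sum to 62; max(0, 70 - 62) = 8.
Resident 4: others sum to 81; max(0, 70 - 81) = 0.
Resident 5: others sum to 69; max(0, 70 - 69) = 1.
Total collected = 4 + 0 + 8 + 0 + 1 = 13.

13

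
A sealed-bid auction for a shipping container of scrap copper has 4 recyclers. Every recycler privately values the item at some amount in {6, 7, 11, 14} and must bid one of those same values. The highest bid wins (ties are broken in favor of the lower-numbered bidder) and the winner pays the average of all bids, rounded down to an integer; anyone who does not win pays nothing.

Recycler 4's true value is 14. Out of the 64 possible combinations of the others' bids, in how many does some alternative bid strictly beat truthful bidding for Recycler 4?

Others bid (6, 6, 6): truth gives 6; bid 7 gives 8 > 6. Violating.
Others bid (6, 6, 7): truth gives 6; bid 11 gives 7 > 6. Violating.
Others bid (6, 7, 6): truth gives 6; bid 11 gives 7 > 6. Violating.
Others bid (6, 7, 7): truth gives 6; bid 11 gives 7 > 6. Violating.
Others bid (6, 6, 11): truth gives 5; no alternative beats it.
Others bid (6, 6, 14): truth gives 0; no alternative beats it.
(Checking all 64 profiles: 7 have a profitable deviation, 57 do not.)

7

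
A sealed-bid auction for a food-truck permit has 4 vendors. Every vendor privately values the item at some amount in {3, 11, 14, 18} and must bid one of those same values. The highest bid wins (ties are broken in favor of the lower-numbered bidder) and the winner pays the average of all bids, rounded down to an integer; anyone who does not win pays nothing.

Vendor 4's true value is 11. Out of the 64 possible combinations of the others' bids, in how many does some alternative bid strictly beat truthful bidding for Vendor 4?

9

Others bid (3, 3, 11): truth gives 0; bid 14 gives 4 > 0. Violating.
Others bid (3, 3, 14): truth gives 0; bid 18 gives 2 > 0. Violating.
Others bid (3, 11, 3): truth gives 0; bid 14 gives 4 > 0. Violating.
Others bid (3, 11, 11): truth gives 0; bid 14 gives 2 > 0. Violating.
Others bid (3, 3, 3): truth gives 6; no alternative beats it.
Others bid (3, 3, 18): truth gives 0; no alternative beats it.
(Checking all 64 profiles: 9 have a profitable deviation, 55 do not.)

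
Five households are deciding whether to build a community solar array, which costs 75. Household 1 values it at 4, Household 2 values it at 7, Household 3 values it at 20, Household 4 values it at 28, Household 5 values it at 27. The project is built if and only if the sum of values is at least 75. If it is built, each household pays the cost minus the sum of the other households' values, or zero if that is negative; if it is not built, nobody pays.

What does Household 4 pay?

17

Total value 86 ≥ cost 75, so the project is built.
The other households' values sum to 58.
Cost minus that sum is 75 - 58 = 17.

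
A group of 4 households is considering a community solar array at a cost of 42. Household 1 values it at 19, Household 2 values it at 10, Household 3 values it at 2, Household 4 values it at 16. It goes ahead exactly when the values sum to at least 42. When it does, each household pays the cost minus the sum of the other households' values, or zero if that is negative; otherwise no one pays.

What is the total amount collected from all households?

30

Total value 47 ≥ cost 42, so it is built.
Household 1: others sum to 28; max(0, 42 - 28) = 14.
Household 2: others sum to 37; max(0, 42 - 37) = 5.
Household 3: others sum to 45; max(0, 42 - 45) = 0.
Household 4: others sum to 31; max(0, 42 - 31) = 11.
Total collected = 14 + 5 + 0 + 11 = 30.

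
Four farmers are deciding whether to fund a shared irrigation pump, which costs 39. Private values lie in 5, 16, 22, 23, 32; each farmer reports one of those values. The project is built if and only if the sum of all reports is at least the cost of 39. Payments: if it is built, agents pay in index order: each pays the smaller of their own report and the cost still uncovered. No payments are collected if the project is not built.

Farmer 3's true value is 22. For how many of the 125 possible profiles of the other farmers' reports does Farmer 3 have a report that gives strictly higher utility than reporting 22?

35

Others report (5, 5, 16): truth gives 0; report 16 gives 6 > 0. Violating.
Others report (5, 5, 22): truth gives 0; report 16 gives 6 > 0. Violating.
Others report (5, 5, 23): truth gives 0; report 16 gives 6 > 0. Violating.
Others report (5, 5, 32): truth gives 0; report 5 gives 17 > 0. Violating.
Others report (5, 5, 5): truth gives 0; no alternative beats it.
Others report (5, 22, 5): truth gives 10; no alternative beats it.
(Checking all 125 profiles: 35 have a profitable deviation, 90 do not.)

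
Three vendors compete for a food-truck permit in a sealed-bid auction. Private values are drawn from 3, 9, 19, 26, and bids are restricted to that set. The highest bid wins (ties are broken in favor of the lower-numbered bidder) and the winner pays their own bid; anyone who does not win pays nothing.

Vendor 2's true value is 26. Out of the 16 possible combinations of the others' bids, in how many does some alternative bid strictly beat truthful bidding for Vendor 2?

Others bid (3, 3): truth gives 0; bid 9 gives 17 > 0. Violating.
Others bid (3, 9): truth gives 0; bid 9 gives 17 > 0. Violating.
Others bid (3, 19): truth gives 0; bid 19 gives 7 > 0. Violating.
Others bid (9, 3): truth gives 0; bid 19 gives 7 > 0. Violating.
Others bid (3, 26): truth gives 0; no alternative beats it.
Others bid (9, 26): truth gives 0; no alternative beats it.
(Checking all 16 profiles: 6 have a profitable deviation, 10 do not.)

6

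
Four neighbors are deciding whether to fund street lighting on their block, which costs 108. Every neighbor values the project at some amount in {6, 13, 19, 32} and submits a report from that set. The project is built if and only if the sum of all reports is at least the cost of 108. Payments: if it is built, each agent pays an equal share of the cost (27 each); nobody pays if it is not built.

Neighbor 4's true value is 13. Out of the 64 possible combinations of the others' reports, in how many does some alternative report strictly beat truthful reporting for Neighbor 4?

1

Others report (32, 32, 32): truth gives -14; report 6 gives 0 > -14. Violating.
Others report (6, 6, 6): truth gives 0; no alternative beats it.
Others report (6, 6, 13): truth gives 0; no alternative beats it.
(Checking all 64 profiles: 1 has a profitable deviation, 63 do not.)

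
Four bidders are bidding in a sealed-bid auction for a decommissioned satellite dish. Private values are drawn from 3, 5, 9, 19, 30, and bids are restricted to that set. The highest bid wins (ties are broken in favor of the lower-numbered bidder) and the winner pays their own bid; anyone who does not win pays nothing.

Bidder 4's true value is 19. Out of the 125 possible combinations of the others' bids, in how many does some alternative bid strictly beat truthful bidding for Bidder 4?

8

Others bid (3, 3, 3): truth gives 0; bid 5 gives 14 > 0. Violating.
Others bid (3, 3, 5): truth gives 0; bid 9 gives 10 > 0. Violating.
Others bid (3, 5, 3): truth gives 0; bid 9 gives 10 > 0. Violating.
Others bid (3, 5, 5): truth gives 0; bid 9 gives 10 > 0. Violating.
Others bid (3, 3, 9): truth gives 0; no alternative beats it.
Others bid (3, 3, 19): truth gives 0; no alternative beats it.
(Checking all 125 profiles: 8 have a profitable deviation, 117 do not.)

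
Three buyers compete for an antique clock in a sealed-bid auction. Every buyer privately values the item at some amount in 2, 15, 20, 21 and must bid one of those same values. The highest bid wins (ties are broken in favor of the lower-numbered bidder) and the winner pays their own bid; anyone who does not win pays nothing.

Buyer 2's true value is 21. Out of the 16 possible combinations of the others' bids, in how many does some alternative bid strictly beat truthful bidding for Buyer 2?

Others bid (2, 2): truth gives 0; bid 15 gives 6 > 0. Violating.
Others bid (2, 15): truth gives 0; bid 15 gives 6 > 0. Violating.
Others bid (2, 20): truth gives 0; bid 20 gives 1 > 0. Violating.
Others bid (15, 2): truth gives 0; bid 20 gives 1 > 0. Violating.
Others bid (2, 21): truth gives 0; no alternative beats it.
Others bid (15, 21): truth gives 0; no alternative beats it.
(Checking all 16 profiles: 6 have a profitable deviation, 10 do not.)

6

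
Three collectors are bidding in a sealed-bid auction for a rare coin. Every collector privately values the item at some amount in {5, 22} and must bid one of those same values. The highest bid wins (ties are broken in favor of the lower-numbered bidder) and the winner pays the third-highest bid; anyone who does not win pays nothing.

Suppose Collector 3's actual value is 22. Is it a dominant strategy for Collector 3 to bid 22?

Yes

Check each profile of the others' bids and compare truth against every alternative bid.
Others bid (5, 5): truth gives 17, best alternative gives 0.
Others bid (5, 22): truth gives 0, best alternative gives 0.
Others bid (22, 5): truth gives 0, best alternative gives 0.
Others bid (22, 22): truth gives 0, best alternative gives 0.
In every case the truthful bid is at least as good as any alternative, so it is a dominant strategy.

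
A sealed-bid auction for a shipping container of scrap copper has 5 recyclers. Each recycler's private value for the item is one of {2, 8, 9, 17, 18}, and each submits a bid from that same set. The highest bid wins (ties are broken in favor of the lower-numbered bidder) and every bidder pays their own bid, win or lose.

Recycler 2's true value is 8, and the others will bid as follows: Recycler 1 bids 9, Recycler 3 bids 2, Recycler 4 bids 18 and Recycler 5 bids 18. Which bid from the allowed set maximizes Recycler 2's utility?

Bid 2: loses but pays 2, utility -2.
Bid 8: loses but pays 8, utility -8.
Bid 9: loses but pays 9, utility -9.
Bid 17: loses but pays 17, utility -17.
Bid 18: wins, pays 18, utility 8 - 18 = -10.
The best choice is 2 with utility -2.

2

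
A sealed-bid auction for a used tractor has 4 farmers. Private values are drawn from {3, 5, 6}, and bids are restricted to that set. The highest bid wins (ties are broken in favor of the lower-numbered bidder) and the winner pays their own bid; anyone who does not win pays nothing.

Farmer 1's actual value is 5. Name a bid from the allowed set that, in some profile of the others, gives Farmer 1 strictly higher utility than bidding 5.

Suppose Farmer 2 bids 3, Farmer 3 bids 3 and Farmer 4 bids 3.
Bid 5: wins, pays 5, utility 5 - 5 = 0.
Bid 3: wins, pays 3, utility 5 - 3 = 2.
So bidding 3 beats truth here (2 > 0).

3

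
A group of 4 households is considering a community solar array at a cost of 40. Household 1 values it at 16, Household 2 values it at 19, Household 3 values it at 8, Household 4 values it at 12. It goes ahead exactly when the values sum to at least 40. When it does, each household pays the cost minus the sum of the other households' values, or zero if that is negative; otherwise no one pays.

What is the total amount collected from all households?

Total value 55 ≥ cost 40, so it is built.
Household 1: others sum to 39; max(0, 40 - 39) = 1.
Household 2: others sum to 36; max(0, 40 - 36) = 4.
Household 3: others sum to 47; max(0, 40 - 47) = 0.
Household 4: others sum to 43; max(0, 40 - 43) = 0.
Total collected = 1 + 4 + 0 + 0 = 5.

5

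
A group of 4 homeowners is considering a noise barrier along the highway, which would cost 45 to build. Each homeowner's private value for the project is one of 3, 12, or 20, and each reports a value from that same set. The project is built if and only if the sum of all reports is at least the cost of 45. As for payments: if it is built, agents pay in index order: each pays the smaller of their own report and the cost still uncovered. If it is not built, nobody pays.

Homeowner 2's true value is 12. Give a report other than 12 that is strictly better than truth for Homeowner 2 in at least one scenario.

3

Suppose Homeowner 1 reports 3, Homeowner 3 reports 20 and Homeowner 4 reports 20.
Report 12: project built, pays 12, utility 12 - 12 = 0.
Report 3: project built, pays 3, utility 12 - 3 = 9.
So reporting 3 beats truth here (9 > 0).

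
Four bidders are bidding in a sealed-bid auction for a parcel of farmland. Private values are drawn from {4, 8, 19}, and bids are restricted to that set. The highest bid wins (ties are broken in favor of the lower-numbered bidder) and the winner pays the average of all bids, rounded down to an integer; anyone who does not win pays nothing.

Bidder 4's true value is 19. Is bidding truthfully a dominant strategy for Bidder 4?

No

Consider the case where Bidder 1 bids 4, Bidder 2 bids 4 and Bidder 3 bids 4.
Truthful bid 19: wins, pays 7, utility 19 - 7 = 12.
Bid 8 instead: wins, pays 5, utility 19 - 5 = 14.
Since 14 > 12, bidding 8 is strictly better here, so truthful bidding is not dominant.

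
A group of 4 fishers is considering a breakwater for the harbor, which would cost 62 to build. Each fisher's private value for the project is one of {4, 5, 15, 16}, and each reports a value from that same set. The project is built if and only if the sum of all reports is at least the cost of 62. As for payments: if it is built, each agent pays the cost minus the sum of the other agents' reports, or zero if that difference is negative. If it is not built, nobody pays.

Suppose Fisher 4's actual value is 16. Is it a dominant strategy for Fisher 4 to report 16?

Check each profile of the others' reports and compare truth against every alternative report.
Others report (16, 16, 16): truth gives 2, best alternative gives 2.
Others report (15, 16, 16): truth gives 1, best alternative gives 1.
Others report (16, 15, 16): truth gives 1, best alternative gives 1.
Others report (16, 16, 15): truth gives 1, best alternative gives 1.
Others report (4, 4, 4): truth gives 0, best alternative gives 0.
Others report (4, 4, 5): truth gives 0, best alternative gives 0.
(Remaining 58 profiles checked similarly; truth is weakly best in each.)
In every case the truthful report is at least as good as any alternative, so it is a dominant strategy.

Yes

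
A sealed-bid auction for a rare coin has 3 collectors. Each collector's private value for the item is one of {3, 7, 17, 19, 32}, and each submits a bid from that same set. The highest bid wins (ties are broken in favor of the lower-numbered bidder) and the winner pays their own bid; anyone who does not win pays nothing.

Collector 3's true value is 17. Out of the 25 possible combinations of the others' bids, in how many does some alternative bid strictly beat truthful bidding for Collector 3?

1

Others bid (3, 3): truth gives 0; bid 7 gives 10 > 0. Violating.
Others bid (3, 7): truth gives 0; no alternative beats it.
Others bid (3, 17): truth gives 0; no alternative beats it.
(Checking all 25 profiles: 1 has a profitable deviation, 24 do not.)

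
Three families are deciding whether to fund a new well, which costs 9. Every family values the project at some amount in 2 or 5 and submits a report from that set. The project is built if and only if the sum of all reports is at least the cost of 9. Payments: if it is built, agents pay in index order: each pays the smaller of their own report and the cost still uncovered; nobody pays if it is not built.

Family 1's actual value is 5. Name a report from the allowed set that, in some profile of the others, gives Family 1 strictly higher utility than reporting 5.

Suppose Family 2 reports 2 and Family 3 reports 5.
Report 5: project built, pays 5, utility 5 - 5 = 0.
Report 2: project built, pays 2, utility 5 - 2 = 3.
So reporting 2 beats truth here (3 > 0).

2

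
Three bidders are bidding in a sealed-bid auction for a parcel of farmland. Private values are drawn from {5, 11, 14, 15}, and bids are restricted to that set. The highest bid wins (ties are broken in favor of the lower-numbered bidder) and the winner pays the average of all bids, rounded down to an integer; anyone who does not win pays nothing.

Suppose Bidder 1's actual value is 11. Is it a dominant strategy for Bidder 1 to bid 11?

No

Consider the case where Bidder 2 bids 5 and Bidder 3 bids 5.
Truthful bid 11: wins, pays 7, utility 11 - 7 = 4.
Bid 5 instead: wins, pays 5, utility 11 - 5 = 6.
Since 6 > 4, bidding 5 is strictly better here, so truthful bidding is not dominant.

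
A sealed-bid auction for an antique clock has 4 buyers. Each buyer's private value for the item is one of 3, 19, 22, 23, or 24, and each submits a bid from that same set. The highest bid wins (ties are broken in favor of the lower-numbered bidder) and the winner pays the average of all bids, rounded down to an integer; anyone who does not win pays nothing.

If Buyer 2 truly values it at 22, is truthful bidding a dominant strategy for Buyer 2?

Consider the case where Buyer 1 bids 3, Buyer 3 bids 3 and Buyer 4 bids 23.
Truthful bid 22: loses, pays 0, utility 0.
Bid 23 instead: wins, pays 13, utility 22 - 13 = 9.
Since 9 > 0, bidding 23 is strictly better here, so truthful bidding is not dominant.

No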